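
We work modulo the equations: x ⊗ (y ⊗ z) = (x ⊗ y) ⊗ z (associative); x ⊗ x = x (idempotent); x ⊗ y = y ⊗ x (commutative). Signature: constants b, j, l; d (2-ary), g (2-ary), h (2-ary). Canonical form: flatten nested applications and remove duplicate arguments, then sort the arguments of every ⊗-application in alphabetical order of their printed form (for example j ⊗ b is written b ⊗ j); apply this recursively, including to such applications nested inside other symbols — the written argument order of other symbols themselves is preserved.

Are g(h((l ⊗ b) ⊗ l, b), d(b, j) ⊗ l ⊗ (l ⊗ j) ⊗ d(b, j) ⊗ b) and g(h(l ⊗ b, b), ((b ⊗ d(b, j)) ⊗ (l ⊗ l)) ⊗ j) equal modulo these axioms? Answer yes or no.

Left:  g(h((l ⊗ b) ⊗ l, b), d(b, j) ⊗ l ⊗ (l ⊗ j) ⊗ d(b, j) ⊗ b)
  Work inside:  d(b, j) ⊗ l ⊗ (l ⊗ j) ⊗ d(b, j) ⊗ b
  Un-nest:  d(b, j) ⊗ l ⊗ l ⊗ j ⊗ d(b, j) ⊗ b
  Drop duplicates:  drop duplicate l, d(b, j)
  Order the arguments:  b ⊗ d(b, j) ⊗ j ⊗ l
  Put back:  g(h(b ⊗ l, b), b ⊗ d(b, j) ⊗ j ⊗ l)
Right:  g(h(l ⊗ b, b), ((b ⊗ d(b, j)) ⊗ (l ⊗ l)) ⊗ j)
  Focus inside:  ((b ⊗ d(b, j)) ⊗ (l ⊗ l)) ⊗ j
  Flatten:  b ⊗ d(b, j) ⊗ l ⊗ l ⊗ j
  Deduplicate:  drop duplicate l
  Sort:  b ⊗ d(b, j) ⊗ j ⊗ l
  Rebuild:  g(h(b ⊗ l, b), b ⊗ d(b, j) ⊗ j ⊗ l)

Answer: yes — both canonical forms are g(h(b ⊗ l, b), b ⊗ d(b, j) ⊗ j ⊗ l)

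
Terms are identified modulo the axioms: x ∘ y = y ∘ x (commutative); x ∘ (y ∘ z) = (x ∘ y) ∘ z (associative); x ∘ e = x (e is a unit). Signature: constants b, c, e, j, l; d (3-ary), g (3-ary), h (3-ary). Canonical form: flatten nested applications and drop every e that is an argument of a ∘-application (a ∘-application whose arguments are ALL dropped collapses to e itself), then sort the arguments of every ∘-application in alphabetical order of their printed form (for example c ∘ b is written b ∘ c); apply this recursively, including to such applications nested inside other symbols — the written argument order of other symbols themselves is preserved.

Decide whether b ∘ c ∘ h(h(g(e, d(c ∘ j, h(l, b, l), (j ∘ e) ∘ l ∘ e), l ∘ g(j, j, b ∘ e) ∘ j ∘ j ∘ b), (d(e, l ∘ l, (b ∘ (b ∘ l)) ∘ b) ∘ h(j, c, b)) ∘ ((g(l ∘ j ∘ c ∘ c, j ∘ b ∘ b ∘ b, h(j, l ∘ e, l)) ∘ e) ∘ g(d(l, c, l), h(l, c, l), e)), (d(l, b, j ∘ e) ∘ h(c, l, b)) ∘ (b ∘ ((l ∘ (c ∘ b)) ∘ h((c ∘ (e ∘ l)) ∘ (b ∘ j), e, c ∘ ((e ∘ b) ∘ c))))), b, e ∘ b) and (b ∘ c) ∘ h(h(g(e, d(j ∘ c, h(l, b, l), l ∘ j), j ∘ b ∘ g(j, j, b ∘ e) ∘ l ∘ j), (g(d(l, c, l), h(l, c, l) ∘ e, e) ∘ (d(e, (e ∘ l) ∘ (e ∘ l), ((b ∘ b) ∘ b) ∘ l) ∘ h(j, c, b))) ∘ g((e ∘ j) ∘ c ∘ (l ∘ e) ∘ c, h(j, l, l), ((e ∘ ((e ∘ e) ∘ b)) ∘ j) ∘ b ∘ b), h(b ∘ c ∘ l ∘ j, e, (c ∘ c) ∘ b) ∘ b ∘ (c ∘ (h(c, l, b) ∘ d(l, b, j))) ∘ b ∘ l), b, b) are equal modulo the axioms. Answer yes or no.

Left:  b ∘ c ∘ h(h(g(e, d(c ∘ j, h(l, b, l), (j ∘ e) ∘ l ∘ e), l ∘ g(j, j, b ∘ e) ∘ j ∘ j ∘ b), (d(e, l ∘ l, (b ∘ (b ∘ l)) ∘ b) ∘ h(j, c, b)) ∘ ((g(l ∘ j ∘ c ∘ c, j ∘ b ∘ b ∘ b, h(j, l ∘ e, l)) ∘ e) ∘ g(d(l, c, l), h(l, c, l), e)), (d(l, b, j ∘ e) ∘ h(c, l, b)) ∘ (b ∘ ((l ∘ (c ∘ b)) ∘ h((c ∘ (e ∘ l)) ∘ (b ∘ j), e, c ∘ ((e ∘ b) ∘ c))))), b, e ∘ b)
  Simplify inside:  h(h(g(e, d(c ∘ j, h(l, b, l), (j ∘ e) ∘ l ∘ e), l ∘ g(j, j, b ∘ e) ∘ j ∘ j ∘ b), (d(e, l ∘ l, (b ∘ (b ∘ l)) ∘ b) ∘ h(j, c, b)) ∘ ((g(l ∘ j ∘ c ∘ c, j ∘ b ∘ b ∘ b, h(j, l ∘ e, l)) ∘ e) ∘ g(d(l, c, l), h(l, c, l), e)), (d(l, b, j ∘ e) ∘ h(c, l, b)) ∘ (b ∘ ((l ∘ (c ∘ b)) ∘ h((c ∘ (e ∘ l)) ∘ (b ∘ j), e, c ∘ ((e ∘ b) ∘ c))))), b, e ∘ b)  →  h(h(g(e, d(c ∘ j, h(l, b, l), j ∘ l), b ∘ g(j, j, b) ∘ j ∘ j ∘ l), d(e, l ∘ l, b ∘ b ∘ b ∘ l) ∘ g(c ∘ c ∘ j ∘ l, b ∘ b ∘ b ∘ j, h(j, l, l)) ∘ g(d(l, c, l), h(l, c, l), e) ∘ h(j, c, b), b ∘ b ∘ c ∘ d(l, b, j) ∘ h(b ∘ c ∘ j ∘ l, e, b ∘ c ∘ c) ∘ h(c, l, b) ∘ l), b, b)
  Sort:  b ∘ c ∘ h(h(g(e, d(c ∘ j, h(l, b, l), j ∘ l), b ∘ g(j, j, b) ∘ j ∘ j ∘ l), d(e, l ∘ l, b ∘ b ∘ b ∘ l) ∘ g(c ∘ c ∘ j ∘ l, b ∘ b ∘ b ∘ j, h(j, l, l)) ∘ g(d(l, c, l), h(l, c, l), e) ∘ h(j, c, b), b ∘ b ∘ c ∘ d(l, b, j) ∘ h(b ∘ c ∘ j ∘ l, e, b ∘ c ∘ c) ∘ h(c, l, b) ∘ l), b, b)
Right:  (b ∘ c) ∘ h(h(g(e, d(j ∘ c, h(l, b, l), l ∘ j), j ∘ b ∘ g(j, j, b ∘ e) ∘ l ∘ j), (g(d(l, c, l), h(l, c, l) ∘ e, e) ∘ (d(e, (e ∘ l) ∘ (e ∘ l), ((b ∘ b) ∘ b) ∘ l) ∘ h(j, c, b))) ∘ g((e ∘ j) ∘ c ∘ (l ∘ e) ∘ c, h(j, l, l), ((e ∘ ((e ∘ e) ∘ b)) ∘ j) ∘ b ∘ b), h(b ∘ c ∘ l ∘ j, e, (c ∘ c) ∘ b) ∘ b ∘ (c ∘ (h(c, l, b) ∘ d(l, b, j))) ∘ b ∘ l), b, b)
  Flatten:  b ∘ c ∘ h(h(g(e, d(j ∘ c, h(l, b, l), l ∘ j), j ∘ b ∘ g(j, j, b ∘ e) ∘ l ∘ j), (g(d(l, c, l), h(l, c, l) ∘ e, e) ∘ (d(e, (e ∘ l) ∘ (e ∘ l), ((b ∘ b) ∘ b) ∘ l) ∘ h(j, c, b))) ∘ g((e ∘ j) ∘ c ∘ (l ∘ e) ∘ c, h(j, l, l), ((e ∘ ((e ∘ e) ∘ b)) ∘ j) ∘ b ∘ b), h(b ∘ c ∘ l ∘ j, e, (c ∘ c) ∘ b) ∘ b ∘ (c ∘ (h(c, l, b) ∘ d(l, b, j))) ∘ b ∘ l), b, b)
  Inside:  h(h(g(e, d(j ∘ c, h(l, b, l), l ∘ j), j ∘ b ∘ g(j, j, b ∘ e) ∘ l ∘ j), (g(d(l, c, l), h(l, c, l) ∘ e, e) ∘ (d(e, (e ∘ l) ∘ (e ∘ l), ((b ∘ b) ∘ b) ∘ l) ∘ h(j, c, b))) ∘ g((e ∘ j) ∘ c ∘ (l ∘ e) ∘ c, h(j, l, l), ((e ∘ ((e ∘ e) ∘ b)) ∘ j) ∘ b ∘ b), h(b ∘ c ∘ l ∘ j, e, (c ∘ c) ∘ b) ∘ b ∘ (c ∘ (h(c, l, b) ∘ d(l, b, j))) ∘ b ∘ l), b, b)  →  h(h(g(e, d(c ∘ j, h(l, b, l), j ∘ l), b ∘ g(j, j, b) ∘ j ∘ j ∘ l), d(e, l ∘ l, b ∘ b ∘ b ∘ l) ∘ g(c ∘ c ∘ j ∘ l, h(j, l, l), b ∘ b ∘ b ∘ j) ∘ g(d(l, c, l), h(l, c, l), e) ∘ h(j, c, b), b ∘ b ∘ c ∘ d(l, b, j) ∘ h(b ∘ c ∘ j ∘ l, e, b ∘ c ∘ c) ∘ h(c, l, b) ∘ l), b, b)
  Order the arguments:  b ∘ c ∘ h(h(g(e, d(c ∘ j, h(l, b, l), j ∘ l), b ∘ g(j, j, b) ∘ j ∘ j ∘ l), d(e, l ∘ l, b ∘ b ∘ b ∘ l) ∘ g(c ∘ c ∘ j ∘ l, h(j, l, l), b ∘ b ∘ b ∘ j) ∘ g(d(l, c, l), h(l, c, l), e) ∘ h(j, c, b), b ∘ b ∘ c ∘ d(l, b, j) ∘ h(b ∘ c ∘ j ∘ l, e, b ∘ c ∘ c) ∘ h(c, l, b) ∘ l), b, b)

Answer: no — b ∘ c ∘ h(h(g(e, d(c ∘ j, h(l, b, l), j ∘ l), b ∘ g(j, j, b) ∘ j ∘ j ∘ l), d(e, l ∘ l, b ∘ b ∘ b ∘ l) ∘ g(c ∘ c ∘ j ∘ l, b ∘ b ∘ b ∘ j, h(j, l, l)) ∘ g(d(l, c, l), h(l, c, l), e) ∘ h(j, c, b), b ∘ b ∘ c ∘ d(l, b, j) ∘ h(b ∘ c ∘ j ∘ l, e, b ∘ c ∘ c) ∘ h(c, l, b) ∘ l), b, b) vs b ∘ c ∘ h(h(g(e, d(c ∘ j, h(l, b, l), j ∘ l), b ∘ g(j, j, b) ∘ j ∘ j ∘ l), d(e, l ∘ l, b ∘ b ∘ b ∘ l) ∘ g(c ∘ c ∘ j ∘ l, h(j, l, l), b ∘ b ∘ b ∘ j) ∘ g(d(l, c, l), h(l, c, l), e) ∘ h(j, c, b), b ∘ b ∘ c ∘ d(l, b, j) ∘ h(b ∘ c ∘ j ∘ l, e, b ∘ c ∘ c) ∘ h(c, l, b) ∘ l), b, b)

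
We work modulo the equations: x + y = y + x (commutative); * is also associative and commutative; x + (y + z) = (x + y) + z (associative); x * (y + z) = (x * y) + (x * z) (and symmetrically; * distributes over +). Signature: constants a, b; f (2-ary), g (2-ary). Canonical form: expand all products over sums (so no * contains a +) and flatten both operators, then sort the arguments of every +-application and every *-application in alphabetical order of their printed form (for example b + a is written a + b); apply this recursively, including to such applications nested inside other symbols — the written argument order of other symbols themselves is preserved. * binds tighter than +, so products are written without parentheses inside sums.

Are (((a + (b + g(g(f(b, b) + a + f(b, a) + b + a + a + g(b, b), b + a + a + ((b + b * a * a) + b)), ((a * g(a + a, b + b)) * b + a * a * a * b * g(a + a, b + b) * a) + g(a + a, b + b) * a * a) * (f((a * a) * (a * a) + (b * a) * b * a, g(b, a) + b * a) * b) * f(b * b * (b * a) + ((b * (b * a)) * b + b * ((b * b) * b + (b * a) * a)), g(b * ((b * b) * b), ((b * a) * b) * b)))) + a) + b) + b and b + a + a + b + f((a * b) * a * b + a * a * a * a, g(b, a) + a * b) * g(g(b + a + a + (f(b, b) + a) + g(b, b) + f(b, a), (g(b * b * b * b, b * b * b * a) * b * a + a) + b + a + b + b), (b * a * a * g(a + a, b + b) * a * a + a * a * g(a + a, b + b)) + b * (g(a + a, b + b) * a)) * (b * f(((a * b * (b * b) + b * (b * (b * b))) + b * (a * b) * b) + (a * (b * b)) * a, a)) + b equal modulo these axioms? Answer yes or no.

Left:  (((a + (b + g(g(f(b, b) + a + f(b, a) + b + a + a + g(b, b), b + a + a + ((b + b * a * a) + b)), ((a * g(a + a, b + b)) * b + a * a * a * b * g(a + a, b + b) * a) + g(a + a, b + b) * a * a) * (f((a * a) * (a * a) + (b * a) * b * a, g(b, a) + b * a) * b) * f(b * b * (b * a) + ((b * (b * a)) * b + b * ((b * b) * b + (b * a) * a)), g(b * ((b * b) * b), ((b * a) * b) * b)))) + a) + b) + b
  Expand:  a + b + b * f(a * a * a * a + a * a * b * b, a * b + g(b, a)) * f(a * a * b * b + a * b * b * b + a * b * b * b + b * b * b * b, g(b * b * b * b, a * b * b * b)) * g(g(a + a + a + b + f(b, a) + f(b, b) + g(b, b), a + a + a * a * b + b + b + b), a * a * a * a * b * g(a + a, b + b) + a * a * g(a + a, b + b) + a * b * g(a + a, b + b)) + a + b + b
  Sort:  a + a + b + b + b + b * f(a * a * a * a + a * a * b * b, a * b + g(b, a)) * f(a * a * b * b + a * b * b * b + a * b * b * b + b * b * b * b, g(b * b * b * b, a * b * b * b)) * g(g(a + a + a + b + f(b, a) + f(b, b) + g(b, b), a + a + a * a * b + b + b + b), a * a * a * a * b * g(a + a, b + b) + a * a * g(a + a, b + b) + a * b * g(a + a, b + b))
Right:  b + a + a + b + f((a * b) * a * b + a * a * a * a, g(b, a) + a * b) * g(g(b + a + a + (f(b, b) + a) + g(b, b) + f(b, a), (g(b * b * b * b, b * b * b * a) * b * a + a) + b + a + b + b), (b * a * a * g(a + a, b + b) * a * a + a * a * g(a + a, b + b)) + b * (g(a + a, b + b) * a)) * (b * f(((a * b * (b * b) + b * (b * (b * b))) + b * (a * b) * b) + (a * (b * b)) * a, a)) + b
  Un-nest:  b + a + a + b + b * f(a * a * a * a + a * a * b * b, a * b + g(b, a)) * f(a * a * b * b + a * b * b * b + a * b * b * b + b * b * b * b, a) * g(g(a + a + a + b + f(b, a) + f(b, b) + g(b, b), a + a + a * b * g(b * b * b * b, a * b * b * b) + b + b + b), a * a * a * a * b * g(a + a, b + b) + a * a * g(a + a, b + b) + a * b * g(a + a, b + b)) + b
  Sort:  a + a + b + b + b + b * f(a * a * a * a + a * a * b * b, a * b + g(b, a)) * f(a * a * b * b + a * b * b * b + a * b * b * b + b * b * b * b, a) * g(g(a + a + a + b + f(b, a) + f(b, b) + g(b, b), a + a + a * b * g(b * b * b * b, a * b * b * b) + b + b + b), a * a * a * a * b * g(a + a, b + b) + a * a * g(a + a, b + b) + a * b * g(a + a, b + b))

Answer: no — a + a + b + b + b + b * f(a * a * a * a + a * a * b * b, a * b + g(b, a)) * f(a * a * b * b + a * b * b * b + a * b * b * b + b * b * b * b, g(b * b * b * b, a * b * b * b)) * g(g(a + a + a + b + f(b, a) + f(b, b) + g(b, b), a + a + a * a * b + b + b + b), a * a * a * a * b * g(a + a, b + b) + a * a * g(a + a, b + b) + a * b * g(a + a, b + b)) vs a + a + b + b + b + b * f(a * a * a * a + a * a * b * b, a * b + g(b, a)) * f(a * a * b * b + a * b * b * b + a * b * b * b + b * b * b * b, a) * g(g(a + a + a + b + f(b, a) + f(b, b) + g(b, b), a + a + a * b * g(b * b * b * b, a * b * b * b) + b + b + b), a * a * a * a * b * g(a + a, b + b) + a * a * g(a + a, b + b) + a * b * g(a + a, b + b))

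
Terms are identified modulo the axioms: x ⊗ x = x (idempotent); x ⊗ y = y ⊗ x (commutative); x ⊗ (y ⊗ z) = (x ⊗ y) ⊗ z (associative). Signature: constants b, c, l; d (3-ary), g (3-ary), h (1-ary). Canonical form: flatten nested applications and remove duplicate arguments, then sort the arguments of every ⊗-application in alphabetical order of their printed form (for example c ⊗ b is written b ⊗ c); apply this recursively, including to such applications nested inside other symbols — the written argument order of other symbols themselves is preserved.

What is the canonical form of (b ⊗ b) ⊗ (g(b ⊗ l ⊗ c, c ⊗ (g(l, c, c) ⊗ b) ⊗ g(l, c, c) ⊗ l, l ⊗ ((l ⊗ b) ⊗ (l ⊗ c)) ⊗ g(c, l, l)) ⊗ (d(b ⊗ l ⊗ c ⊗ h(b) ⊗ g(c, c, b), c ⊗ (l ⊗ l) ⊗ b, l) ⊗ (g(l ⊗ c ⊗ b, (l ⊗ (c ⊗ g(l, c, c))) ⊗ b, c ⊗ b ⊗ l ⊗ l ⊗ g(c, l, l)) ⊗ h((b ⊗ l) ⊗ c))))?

Answer: b ⊗ d(b ⊗ c ⊗ g(c, c, b) ⊗ h(b) ⊗ l, b ⊗ c ⊗ l, l) ⊗ g(b ⊗ c ⊗ l, b ⊗ c ⊗ g(l, c, c) ⊗ l, b ⊗ c ⊗ g(c, l, l) ⊗ l) ⊗ h(b ⊗ c ⊗ l)

Derivation:
Merge nested applications:  b ⊗ b ⊗ g(b ⊗ l ⊗ c, c ⊗ (g(l, c, c) ⊗ b) ⊗ g(l, c, c) ⊗ l, l ⊗ ((l ⊗ b) ⊗ (l ⊗ c)) ⊗ g(c, l, l)) ⊗ d(b ⊗ l ⊗ c ⊗ h(b) ⊗ g(c, c, b), c ⊗ (l ⊗ l) ⊗ b, l) ⊗ g(l ⊗ c ⊗ b, (l ⊗ (c ⊗ g(l, c, c))) ⊗ b, c ⊗ b ⊗ l ⊗ l ⊗ g(c, l, l)) ⊗ h((b ⊗ l) ⊗ c)
Inside:  g(b ⊗ l ⊗ c, c ⊗ (g(l, c, c) ⊗ b) ⊗ g(l, c, c) ⊗ l, l ⊗ ((l ⊗ b) ⊗ (l ⊗ c)) ⊗ g(c, l, l))  →  g(b ⊗ c ⊗ l, b ⊗ c ⊗ g(l, c, c) ⊗ l, b ⊗ c ⊗ g(c, l, l) ⊗ l)
Canonicalize subterm:  d(b ⊗ l ⊗ c ⊗ h(b) ⊗ g(c, c, b), c ⊗ (l ⊗ l) ⊗ b, l)  →  d(b ⊗ c ⊗ g(c, c, b) ⊗ h(b) ⊗ l, b ⊗ c ⊗ l, l)
Canonicalize subterm:  g(l ⊗ c ⊗ b, (l ⊗ (c ⊗ g(l, c, c))) ⊗ b, c ⊗ b ⊗ l ⊗ l ⊗ g(c, l, l))  →  g(b ⊗ c ⊗ l, b ⊗ c ⊗ g(l, c, c) ⊗ l, b ⊗ c ⊗ g(c, l, l) ⊗ l)
Drop duplicates:  drop duplicate b, g(b ⊗ c ⊗ l, b ⊗ c ⊗ g(l, c, c) ⊗ l, b ⊗ c ⊗ g(c, l, l) ⊗ l)
Sort arguments:  b ⊗ d(b ⊗ c ⊗ g(c, c, b) ⊗ h(b) ⊗ l, b ⊗ c ⊗ l, l) ⊗ g(b ⊗ c ⊗ l, b ⊗ c ⊗ g(l, c, c) ⊗ l, b ⊗ c ⊗ g(c, l, l) ⊗ l) ⊗ h(b ⊗ c ⊗ l)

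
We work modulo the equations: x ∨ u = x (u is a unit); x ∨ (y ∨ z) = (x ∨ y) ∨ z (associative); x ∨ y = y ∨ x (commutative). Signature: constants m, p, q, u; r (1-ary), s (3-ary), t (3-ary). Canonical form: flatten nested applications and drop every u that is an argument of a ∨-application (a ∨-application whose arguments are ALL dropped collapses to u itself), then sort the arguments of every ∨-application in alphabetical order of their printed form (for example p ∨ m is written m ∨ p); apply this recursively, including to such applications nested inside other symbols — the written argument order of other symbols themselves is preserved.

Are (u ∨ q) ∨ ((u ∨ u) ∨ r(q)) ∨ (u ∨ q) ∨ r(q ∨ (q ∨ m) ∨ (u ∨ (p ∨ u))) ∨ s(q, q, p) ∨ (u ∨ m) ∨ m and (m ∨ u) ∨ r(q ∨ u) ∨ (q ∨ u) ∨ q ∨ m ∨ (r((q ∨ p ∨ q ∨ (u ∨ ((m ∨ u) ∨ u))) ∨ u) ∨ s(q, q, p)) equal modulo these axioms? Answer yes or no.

Left:  (u ∨ q) ∨ ((u ∨ u) ∨ r(q)) ∨ (u ∨ q) ∨ r(q ∨ (q ∨ m) ∨ (u ∨ (p ∨ u))) ∨ s(q, q, p) ∨ (u ∨ m) ∨ m
  Merge nested applications:  u ∨ q ∨ u ∨ u ∨ r(q) ∨ u ∨ q ∨ r(q ∨ (q ∨ m) ∨ (u ∨ (p ∨ u))) ∨ s(q, q, p) ∨ u ∨ m ∨ m
  Inside:  r(q ∨ (q ∨ m) ∨ (u ∨ (p ∨ u)))  →  r(m ∨ p ∨ q ∨ q)
  Units out:  drop u (×5)
  Order the arguments:  m ∨ m ∨ q ∨ q ∨ r(m ∨ p ∨ q ∨ q) ∨ r(q) ∨ s(q, q, p)
Right:  (m ∨ u) ∨ r(q ∨ u) ∨ (q ∨ u) ∨ q ∨ m ∨ (r((q ∨ p ∨ q ∨ (u ∨ ((m ∨ u) ∨ u))) ∨ u) ∨ s(q, q, p))
  Merge nested applications:  m ∨ u ∨ r(q ∨ u) ∨ q ∨ u ∨ q ∨ m ∨ r((q ∨ p ∨ q ∨ (u ∨ ((m ∨ u) ∨ u))) ∨ u) ∨ s(q, q, p)
  Canonicalize subterm:  r(q ∨ u)  →  r(q)
  Simplify inside:  r((q ∨ p ∨ q ∨ (u ∨ ((m ∨ u) ∨ u))) ∨ u)  →  r(m ∨ p ∨ q ∨ q)
  Drop the unit:  drop u (×2)
  Sort:  m ∨ m ∨ q ∨ q ∨ r(m ∨ p ∨ q ∨ q) ∨ r(q) ∨ s(q, q, p)

Answer: yes — both canonical forms are m ∨ m ∨ q ∨ q ∨ r(m ∨ p ∨ q ∨ q) ∨ r(q) ∨ s(q, q, p)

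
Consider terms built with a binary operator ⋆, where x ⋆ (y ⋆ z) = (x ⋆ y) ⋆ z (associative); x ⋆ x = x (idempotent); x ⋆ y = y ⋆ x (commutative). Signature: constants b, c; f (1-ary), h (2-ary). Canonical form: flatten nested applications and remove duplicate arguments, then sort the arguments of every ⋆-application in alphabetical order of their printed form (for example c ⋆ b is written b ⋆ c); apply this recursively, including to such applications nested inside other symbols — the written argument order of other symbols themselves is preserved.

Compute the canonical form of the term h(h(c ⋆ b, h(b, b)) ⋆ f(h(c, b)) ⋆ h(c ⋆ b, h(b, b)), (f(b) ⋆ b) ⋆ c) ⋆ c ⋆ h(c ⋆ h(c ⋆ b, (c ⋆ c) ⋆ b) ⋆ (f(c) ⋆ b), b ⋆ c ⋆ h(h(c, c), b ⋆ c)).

Answer: c ⋆ h(b ⋆ c ⋆ f(c) ⋆ h(b ⋆ c, b ⋆ c), b ⋆ c ⋆ h(h(c, c), b ⋆ c)) ⋆ h(f(h(c, b)) ⋆ h(b ⋆ c, h(b, b)), b ⋆ c ⋆ f(b))

Derivation:
Simplify inside:  h(h(c ⋆ b, h(b, b)) ⋆ f(h(c, b)) ⋆ h(c ⋆ b, h(b, b)), (f(b) ⋆ b) ⋆ c)  →  h(f(h(c, b)) ⋆ h(b ⋆ c, h(b, b)), b ⋆ c ⋆ f(b))
Simplify inside:  h(c ⋆ h(c ⋆ b, (c ⋆ c) ⋆ b) ⋆ (f(c) ⋆ b), b ⋆ c ⋆ h(h(c, c), b ⋆ c))  →  h(b ⋆ c ⋆ f(c) ⋆ h(b ⋆ c, b ⋆ c), b ⋆ c ⋆ h(h(c, c), b ⋆ c))
Order the arguments:  c ⋆ h(b ⋆ c ⋆ f(c) ⋆ h(b ⋆ c, b ⋆ c), b ⋆ c ⋆ h(h(c, c), b ⋆ c)) ⋆ h(f(h(c, b)) ⋆ h(b ⋆ c, h(b, b)), b ⋆ c ⋆ f(b))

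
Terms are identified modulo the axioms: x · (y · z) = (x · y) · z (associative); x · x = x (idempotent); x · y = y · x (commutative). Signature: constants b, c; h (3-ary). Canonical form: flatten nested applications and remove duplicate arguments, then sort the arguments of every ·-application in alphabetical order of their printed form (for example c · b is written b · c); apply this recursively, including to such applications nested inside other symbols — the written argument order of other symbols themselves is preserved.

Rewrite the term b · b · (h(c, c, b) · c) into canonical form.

Un-nest:  b · b · h(c, c, b) · c
Drop duplicates:  drop duplicate b
Sort arguments:  b · c · h(c, c, b)

Answer: b · c · h(c, c, b)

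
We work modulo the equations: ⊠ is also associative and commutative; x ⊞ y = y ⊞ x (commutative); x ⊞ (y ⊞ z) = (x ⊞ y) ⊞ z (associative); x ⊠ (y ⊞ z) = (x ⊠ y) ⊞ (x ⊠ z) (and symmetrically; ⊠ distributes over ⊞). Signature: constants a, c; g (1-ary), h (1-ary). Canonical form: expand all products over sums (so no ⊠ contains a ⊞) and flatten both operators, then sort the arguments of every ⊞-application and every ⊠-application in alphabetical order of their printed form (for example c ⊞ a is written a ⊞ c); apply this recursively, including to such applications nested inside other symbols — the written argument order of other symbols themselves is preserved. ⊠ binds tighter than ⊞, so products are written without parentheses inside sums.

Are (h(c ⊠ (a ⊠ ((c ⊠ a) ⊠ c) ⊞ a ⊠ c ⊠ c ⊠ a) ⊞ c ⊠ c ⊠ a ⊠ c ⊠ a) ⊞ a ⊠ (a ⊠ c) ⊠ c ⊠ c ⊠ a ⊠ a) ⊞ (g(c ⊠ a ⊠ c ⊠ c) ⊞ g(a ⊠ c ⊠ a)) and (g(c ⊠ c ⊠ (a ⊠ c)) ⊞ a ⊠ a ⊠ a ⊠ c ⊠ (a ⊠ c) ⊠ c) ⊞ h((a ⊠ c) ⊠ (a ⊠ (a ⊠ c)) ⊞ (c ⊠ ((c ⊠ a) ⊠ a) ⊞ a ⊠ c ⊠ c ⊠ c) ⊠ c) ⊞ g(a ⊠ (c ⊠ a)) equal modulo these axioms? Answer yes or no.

Answer: no — a ⊠ a ⊠ a ⊠ a ⊠ c ⊠ c ⊠ c ⊞ g(a ⊠ a ⊠ c) ⊞ g(a ⊠ c ⊠ c ⊠ c) ⊞ h(a ⊠ a ⊠ c ⊠ c ⊠ c ⊞ a ⊠ a ⊠ c ⊠ c ⊠ c ⊞ a ⊠ a ⊠ c ⊠ c ⊠ c) vs a ⊠ a ⊠ a ⊠ a ⊠ c ⊠ c ⊠ c ⊞ g(a ⊠ a ⊠ c) ⊞ g(a ⊠ c ⊠ c ⊠ c) ⊞ h(a ⊠ a ⊠ a ⊠ c ⊠ c ⊞ a ⊠ a ⊠ c ⊠ c ⊠ c ⊞ a ⊠ c ⊠ c ⊠ c ⊠ c)

Derivation:
Left:  (h(c ⊠ (a ⊠ ((c ⊠ a) ⊠ c) ⊞ a ⊠ c ⊠ c ⊠ a) ⊞ c ⊠ c ⊠ a ⊠ c ⊠ a) ⊞ a ⊠ (a ⊠ c) ⊠ c ⊠ c ⊠ a ⊠ a) ⊞ (g(c ⊠ a ⊠ c ⊠ c) ⊞ g(a ⊠ c ⊠ a))
  Expand products over sums:  h(a ⊠ a ⊠ c ⊠ c ⊠ c ⊞ a ⊠ a ⊠ c ⊠ c ⊠ c ⊞ a ⊠ a ⊠ c ⊠ c ⊠ c) ⊞ a ⊠ a ⊠ a ⊠ a ⊠ c ⊠ c ⊠ c ⊞ g(a ⊠ c ⊠ c ⊠ c) ⊞ g(a ⊠ a ⊠ c)
  Order the arguments:  a ⊠ a ⊠ a ⊠ a ⊠ c ⊠ c ⊠ c ⊞ g(a ⊠ a ⊠ c) ⊞ g(a ⊠ c ⊠ c ⊠ c) ⊞ h(a ⊠ a ⊠ c ⊠ c ⊠ c ⊞ a ⊠ a ⊠ c ⊠ c ⊠ c ⊞ a ⊠ a ⊠ c ⊠ c ⊠ c)
Right:  (g(c ⊠ c ⊠ (a ⊠ c)) ⊞ a ⊠ a ⊠ a ⊠ c ⊠ (a ⊠ c) ⊠ c) ⊞ h((a ⊠ c) ⊠ (a ⊠ (a ⊠ c)) ⊞ (c ⊠ ((c ⊠ a) ⊠ a) ⊞ a ⊠ c ⊠ c ⊠ c) ⊠ c) ⊞ g(a ⊠ (c ⊠ a))
  Distribute:  g(a ⊠ c ⊠ c ⊠ c) ⊞ a ⊠ a ⊠ a ⊠ a ⊠ c ⊠ c ⊠ c ⊞ h(a ⊠ a ⊠ a ⊠ c ⊠ c ⊞ a ⊠ a ⊠ c ⊠ c ⊠ c ⊞ a ⊠ c ⊠ c ⊠ c ⊠ c) ⊞ g(a ⊠ a ⊠ c)
  Sort:  a ⊠ a ⊠ a ⊠ a ⊠ c ⊠ c ⊠ c ⊞ g(a ⊠ a ⊠ c) ⊞ g(a ⊠ c ⊠ c ⊠ c) ⊞ h(a ⊠ a ⊠ a ⊠ c ⊠ c ⊞ a ⊠ a ⊠ c ⊠ c ⊠ c ⊞ a ⊠ c ⊠ c ⊠ c ⊠ c)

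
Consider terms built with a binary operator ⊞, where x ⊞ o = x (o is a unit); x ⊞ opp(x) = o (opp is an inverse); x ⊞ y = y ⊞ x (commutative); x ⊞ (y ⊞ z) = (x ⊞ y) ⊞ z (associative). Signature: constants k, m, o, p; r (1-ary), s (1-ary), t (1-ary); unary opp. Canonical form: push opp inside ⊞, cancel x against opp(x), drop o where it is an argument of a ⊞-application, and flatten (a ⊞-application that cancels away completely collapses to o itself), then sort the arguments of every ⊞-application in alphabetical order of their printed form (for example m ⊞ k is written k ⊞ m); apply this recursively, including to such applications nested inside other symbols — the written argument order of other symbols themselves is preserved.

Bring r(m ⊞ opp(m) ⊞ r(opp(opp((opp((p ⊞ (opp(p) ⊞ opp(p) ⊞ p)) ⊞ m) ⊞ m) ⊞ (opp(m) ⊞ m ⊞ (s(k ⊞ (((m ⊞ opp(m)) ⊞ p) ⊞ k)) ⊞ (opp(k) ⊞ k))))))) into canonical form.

Answer: r(r(s(k ⊞ k ⊞ p)))

Derivation:
Work inside:  m ⊞ opp(m) ⊞ r(opp(opp((opp((p ⊞ (opp(p) ⊞ opp(p) ⊞ p)) ⊞ m) ⊞ m) ⊞ (opp(m) ⊞ m ⊞ (s(k ⊞ (((m ⊞ opp(m)) ⊞ p) ⊞ k)) ⊞ (opp(k) ⊞ k))))))
Push opp inside:  distribute opp over ⊞ and collapse double opp
Cancel:  m cancels
Combine occurrences:  r(s(k ⊞ k ⊞ p))
Rebuild:  r(r(s(k ⊞ k ⊞ p)))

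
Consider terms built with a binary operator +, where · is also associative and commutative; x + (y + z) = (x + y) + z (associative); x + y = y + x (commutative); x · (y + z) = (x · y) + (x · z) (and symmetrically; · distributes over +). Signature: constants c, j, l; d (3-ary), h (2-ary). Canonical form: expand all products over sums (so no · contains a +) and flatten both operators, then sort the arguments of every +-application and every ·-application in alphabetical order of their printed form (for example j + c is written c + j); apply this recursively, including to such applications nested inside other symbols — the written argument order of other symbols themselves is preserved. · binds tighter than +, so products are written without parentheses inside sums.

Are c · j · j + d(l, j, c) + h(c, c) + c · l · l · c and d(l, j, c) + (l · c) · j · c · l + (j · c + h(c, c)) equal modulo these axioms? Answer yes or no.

Left:  c · j · j + d(l, j, c) + h(c, c) + c · l · l · c
  Merge nested applications:  c · j · j + d(l, j, c) + h(c, c) + c · c · l · l
  Sort arguments:  c · c · l · l + c · j · j + d(l, j, c) + h(c, c)
Right:  d(l, j, c) + (l · c) · j · c · l + (j · c + h(c, c))
  Un-nest:  d(l, j, c) + c · c · j · l · l + c · j + h(c, c)
  Order the arguments:  c · c · j · l · l + c · j + d(l, j, c) + h(c, c)

Answer: no — c · c · l · l + c · j · j + d(l, j, c) + h(c, c) vs c · c · j · l · l + c · j + d(l, j, c) + h(c, c)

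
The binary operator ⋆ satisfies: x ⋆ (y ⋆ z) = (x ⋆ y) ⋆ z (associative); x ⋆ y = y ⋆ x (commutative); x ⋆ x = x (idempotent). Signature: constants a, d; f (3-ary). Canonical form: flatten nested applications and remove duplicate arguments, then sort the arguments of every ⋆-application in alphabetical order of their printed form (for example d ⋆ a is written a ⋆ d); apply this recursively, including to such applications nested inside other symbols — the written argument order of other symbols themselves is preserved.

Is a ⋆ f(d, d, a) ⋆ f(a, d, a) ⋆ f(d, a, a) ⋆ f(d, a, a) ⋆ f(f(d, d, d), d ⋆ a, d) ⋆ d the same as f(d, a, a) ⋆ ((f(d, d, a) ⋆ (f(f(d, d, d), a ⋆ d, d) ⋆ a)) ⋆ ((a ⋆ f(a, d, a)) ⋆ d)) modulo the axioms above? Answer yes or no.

Left:  a ⋆ f(d, d, a) ⋆ f(a, d, a) ⋆ f(d, a, a) ⋆ f(d, a, a) ⋆ f(f(d, d, d), d ⋆ a, d) ⋆ d
  Inside:  f(f(d, d, d), d ⋆ a, d)  →  f(f(d, d, d), a ⋆ d, d)
  Idempotence:  drop duplicate f(d, a, a)
  Sort arguments:  a ⋆ d ⋆ f(a, d, a) ⋆ f(d, a, a) ⋆ f(d, d, a) ⋆ f(f(d, d, d), a ⋆ d, d)
Right:  f(d, a, a) ⋆ ((f(d, d, a) ⋆ (f(f(d, d, d), a ⋆ d, d) ⋆ a)) ⋆ ((a ⋆ f(a, d, a)) ⋆ d))
  Un-nest:  f(d, a, a) ⋆ f(d, d, a) ⋆ f(f(d, d, d), a ⋆ d, d) ⋆ a ⋆ a ⋆ f(a, d, a) ⋆ d
  Deduplicate:  drop duplicate a
  Sort:  a ⋆ d ⋆ f(a, d, a) ⋆ f(d, a, a) ⋆ f(d, d, a) ⋆ f(f(d, d, d), a ⋆ d, d)

Answer: yes — both canonical forms are a ⋆ d ⋆ f(a, d, a) ⋆ f(d, a, a) ⋆ f(d, d, a) ⋆ f(f(d, d, d), a ⋆ d, d)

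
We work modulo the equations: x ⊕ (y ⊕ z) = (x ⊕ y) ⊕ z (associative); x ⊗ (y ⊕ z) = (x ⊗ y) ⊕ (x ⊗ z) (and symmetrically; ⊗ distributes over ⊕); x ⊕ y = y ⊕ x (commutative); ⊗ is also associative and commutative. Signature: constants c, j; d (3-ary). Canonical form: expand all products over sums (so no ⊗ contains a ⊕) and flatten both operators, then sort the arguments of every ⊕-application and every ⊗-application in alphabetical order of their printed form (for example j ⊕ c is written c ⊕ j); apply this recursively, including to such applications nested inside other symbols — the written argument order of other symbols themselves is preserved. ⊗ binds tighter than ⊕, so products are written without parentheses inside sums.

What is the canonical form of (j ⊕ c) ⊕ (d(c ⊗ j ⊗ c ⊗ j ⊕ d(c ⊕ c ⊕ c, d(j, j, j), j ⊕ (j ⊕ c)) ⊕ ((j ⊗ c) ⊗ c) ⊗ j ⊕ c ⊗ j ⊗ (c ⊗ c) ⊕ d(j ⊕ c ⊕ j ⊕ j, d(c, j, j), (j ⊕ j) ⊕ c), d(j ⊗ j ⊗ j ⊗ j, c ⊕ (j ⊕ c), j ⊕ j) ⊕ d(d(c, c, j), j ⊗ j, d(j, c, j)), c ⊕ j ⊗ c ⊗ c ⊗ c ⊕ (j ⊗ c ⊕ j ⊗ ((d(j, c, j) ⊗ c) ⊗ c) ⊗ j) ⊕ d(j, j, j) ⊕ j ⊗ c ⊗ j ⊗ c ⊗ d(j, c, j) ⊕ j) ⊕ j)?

Answer: c ⊕ d(c ⊗ c ⊗ c ⊗ j ⊕ c ⊗ c ⊗ j ⊗ j ⊕ c ⊗ c ⊗ j ⊗ j ⊕ d(c ⊕ c ⊕ c, d(j, j, j), c ⊕ j ⊕ j) ⊕ d(c ⊕ j ⊕ j ⊕ j, d(c, j, j), c ⊕ j ⊕ j), d(d(c, c, j), j ⊗ j, d(j, c, j)) ⊕ d(j ⊗ j ⊗ j ⊗ j, c ⊕ c ⊕ j, j ⊕ j), c ⊕ c ⊗ c ⊗ c ⊗ j ⊕ c ⊗ c ⊗ d(j, c, j) ⊗ j ⊗ j ⊕ c ⊗ c ⊗ d(j, c, j) ⊗ j ⊗ j ⊕ c ⊗ j ⊕ d(j, j, j) ⊕ j) ⊕ j ⊕ j

Derivation:
Un-nest:  j ⊕ c ⊕ d(c ⊗ c ⊗ c ⊗ j ⊕ c ⊗ c ⊗ j ⊗ j ⊕ c ⊗ c ⊗ j ⊗ j ⊕ d(c ⊕ c ⊕ c, d(j, j, j), c ⊕ j ⊕ j) ⊕ d(c ⊕ j ⊕ j ⊕ j, d(c, j, j), c ⊕ j ⊕ j), d(d(c, c, j), j ⊗ j, d(j, c, j)) ⊕ d(j ⊗ j ⊗ j ⊗ j, c ⊕ c ⊕ j, j ⊕ j), c ⊕ c ⊗ c ⊗ c ⊗ j ⊕ c ⊗ c ⊗ d(j, c, j) ⊗ j ⊗ j ⊕ c ⊗ c ⊗ d(j, c, j) ⊗ j ⊗ j ⊕ c ⊗ j ⊕ d(j, j, j) ⊕ j) ⊕ j
Sort arguments:  c ⊕ d(c ⊗ c ⊗ c ⊗ j ⊕ c ⊗ c ⊗ j ⊗ j ⊕ c ⊗ c ⊗ j ⊗ j ⊕ d(c ⊕ c ⊕ c, d(j, j, j), c ⊕ j ⊕ j) ⊕ d(c ⊕ j ⊕ j ⊕ j, d(c, j, j), c ⊕ j ⊕ j), d(d(c, c, j), j ⊗ j, d(j, c, j)) ⊕ d(j ⊗ j ⊗ j ⊗ j, c ⊕ c ⊕ j, j ⊕ j), c ⊕ c ⊗ c ⊗ c ⊗ j ⊕ c ⊗ c ⊗ d(j, c, j) ⊗ j ⊗ j ⊕ c ⊗ c ⊗ d(j, c, j) ⊗ j ⊗ j ⊕ c ⊗ j ⊕ d(j, j, j) ⊕ j) ⊕ j ⊕ j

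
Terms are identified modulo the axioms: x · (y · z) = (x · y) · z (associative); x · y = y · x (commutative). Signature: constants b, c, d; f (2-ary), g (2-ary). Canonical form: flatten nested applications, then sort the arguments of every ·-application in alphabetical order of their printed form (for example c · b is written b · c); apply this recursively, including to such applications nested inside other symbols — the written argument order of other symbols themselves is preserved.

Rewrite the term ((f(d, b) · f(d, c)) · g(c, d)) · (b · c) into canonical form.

Un-nest:  f(d, b) · f(d, c) · g(c, d) · b · c
Sort:  b · c · f(d, b) · f(d, c) · g(c, d)

Answer: b · c · f(d, b) · f(d, c) · g(c, d)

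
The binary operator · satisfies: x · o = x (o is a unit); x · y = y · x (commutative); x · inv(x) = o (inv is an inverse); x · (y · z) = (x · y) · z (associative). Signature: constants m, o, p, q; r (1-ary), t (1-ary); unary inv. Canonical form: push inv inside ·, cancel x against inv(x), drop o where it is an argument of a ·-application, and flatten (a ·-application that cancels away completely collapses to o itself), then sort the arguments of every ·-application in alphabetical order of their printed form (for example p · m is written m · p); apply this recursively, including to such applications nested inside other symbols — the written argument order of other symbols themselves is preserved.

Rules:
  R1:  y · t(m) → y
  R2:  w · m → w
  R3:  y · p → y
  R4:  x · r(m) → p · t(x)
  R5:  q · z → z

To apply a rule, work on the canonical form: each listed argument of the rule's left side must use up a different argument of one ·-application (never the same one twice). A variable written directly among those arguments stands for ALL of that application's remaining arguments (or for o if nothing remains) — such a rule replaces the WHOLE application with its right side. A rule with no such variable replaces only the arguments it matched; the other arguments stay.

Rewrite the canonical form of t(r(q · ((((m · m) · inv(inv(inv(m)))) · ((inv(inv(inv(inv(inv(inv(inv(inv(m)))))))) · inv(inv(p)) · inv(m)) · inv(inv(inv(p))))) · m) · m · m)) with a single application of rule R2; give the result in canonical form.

Canonical form:  t(r(m · m · m · m · q))
Match R2:  consume m;  w := m · m · m · q
Every leftover argument binds to the variable; the entire application is replaced.
Result:  t(r(m · m · m · q))

Answer: t(r(m · m · m · q))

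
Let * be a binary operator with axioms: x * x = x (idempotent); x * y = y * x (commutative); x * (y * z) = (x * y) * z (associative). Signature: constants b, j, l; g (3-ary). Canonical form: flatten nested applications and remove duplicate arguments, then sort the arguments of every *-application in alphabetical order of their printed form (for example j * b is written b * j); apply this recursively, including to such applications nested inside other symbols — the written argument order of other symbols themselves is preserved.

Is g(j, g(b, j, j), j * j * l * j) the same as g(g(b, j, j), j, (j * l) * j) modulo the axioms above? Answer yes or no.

Answer: no — g(j, g(b, j, j), j * l) vs g(g(b, j, j), j, j * l)

Derivation:
Left:  g(j, g(b, j, j), j * j * l * j)
  Focus inside:  j * j * l * j
  Deduplicate:  drop duplicate j, j
  Order the arguments:  j * l
  Rebuild:  g(j, g(b, j, j), j * l)
Right:  g(g(b, j, j), j, (j * l) * j)
  Descend into:  (j * l) * j
  Un-nest:  j * l * j
  Deduplicate:  drop duplicate j
  Sort:  j * l
  Put back:  g(g(b, j, j), j, j * l)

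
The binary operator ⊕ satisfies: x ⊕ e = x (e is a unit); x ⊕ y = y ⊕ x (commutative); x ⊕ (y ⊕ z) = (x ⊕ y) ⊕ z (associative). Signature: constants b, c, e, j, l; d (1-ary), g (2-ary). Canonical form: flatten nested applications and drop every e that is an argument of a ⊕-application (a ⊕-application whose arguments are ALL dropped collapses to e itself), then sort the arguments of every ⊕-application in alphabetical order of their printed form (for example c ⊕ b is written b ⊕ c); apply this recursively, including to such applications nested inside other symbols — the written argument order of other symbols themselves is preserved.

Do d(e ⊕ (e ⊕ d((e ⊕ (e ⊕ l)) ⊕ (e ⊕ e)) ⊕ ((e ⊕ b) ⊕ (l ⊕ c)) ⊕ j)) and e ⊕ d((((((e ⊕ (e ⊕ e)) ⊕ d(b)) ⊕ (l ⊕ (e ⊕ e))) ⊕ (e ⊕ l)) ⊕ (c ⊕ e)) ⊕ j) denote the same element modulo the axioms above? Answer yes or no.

Left:  d(e ⊕ (e ⊕ d((e ⊕ (e ⊕ l)) ⊕ (e ⊕ e)) ⊕ ((e ⊕ b) ⊕ (l ⊕ c)) ⊕ j))
  Focus inside:  e ⊕ (e ⊕ d((e ⊕ (e ⊕ l)) ⊕ (e ⊕ e)) ⊕ ((e ⊕ b) ⊕ (l ⊕ c)) ⊕ j)
  Un-nest:  e ⊕ e ⊕ d((e ⊕ (e ⊕ l)) ⊕ (e ⊕ e)) ⊕ e ⊕ b ⊕ l ⊕ c ⊕ j
  Simplify inside:  d((e ⊕ (e ⊕ l)) ⊕ (e ⊕ e))  →  d(l)
  Unit:  drop e (×3)
  Order the arguments:  b ⊕ c ⊕ d(l) ⊕ j ⊕ l
  Put back:  d(b ⊕ c ⊕ d(l) ⊕ j ⊕ l)
Right:  e ⊕ d((((((e ⊕ (e ⊕ e)) ⊕ d(b)) ⊕ (l ⊕ (e ⊕ e))) ⊕ (e ⊕ l)) ⊕ (c ⊕ e)) ⊕ j)
  Canonicalize subterm:  d((((((e ⊕ (e ⊕ e)) ⊕ d(b)) ⊕ (l ⊕ (e ⊕ e))) ⊕ (e ⊕ l)) ⊕ (c ⊕ e)) ⊕ j)  →  d(c ⊕ d(b) ⊕ j ⊕ l ⊕ l)
  Drop the unit:  drop e
  Order the arguments:  d(c ⊕ d(b) ⊕ j ⊕ l ⊕ l)

Answer: no — d(b ⊕ c ⊕ d(l) ⊕ j ⊕ l) vs d(c ⊕ d(b) ⊕ j ⊕ l ⊕ l)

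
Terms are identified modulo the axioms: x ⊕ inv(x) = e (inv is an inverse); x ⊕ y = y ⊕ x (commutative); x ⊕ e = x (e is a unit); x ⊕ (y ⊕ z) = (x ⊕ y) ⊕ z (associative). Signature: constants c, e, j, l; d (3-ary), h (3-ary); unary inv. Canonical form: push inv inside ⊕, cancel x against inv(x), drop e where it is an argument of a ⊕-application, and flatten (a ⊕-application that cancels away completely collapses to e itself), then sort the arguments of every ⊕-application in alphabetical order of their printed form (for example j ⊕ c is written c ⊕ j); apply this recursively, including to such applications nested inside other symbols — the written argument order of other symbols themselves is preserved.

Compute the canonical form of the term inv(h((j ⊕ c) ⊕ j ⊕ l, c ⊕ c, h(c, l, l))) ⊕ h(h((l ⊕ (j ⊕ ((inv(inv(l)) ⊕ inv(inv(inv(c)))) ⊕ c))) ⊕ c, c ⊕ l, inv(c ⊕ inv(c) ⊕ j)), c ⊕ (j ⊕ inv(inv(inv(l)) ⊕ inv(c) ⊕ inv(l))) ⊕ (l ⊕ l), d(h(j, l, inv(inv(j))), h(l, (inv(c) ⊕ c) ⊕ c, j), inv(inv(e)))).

Answer: h(h(c ⊕ j ⊕ l ⊕ l, c ⊕ l, inv(j)), c ⊕ c ⊕ j ⊕ l ⊕ l, d(h(j, l, j), h(l, c, j), e)) ⊕ inv(h(c ⊕ j ⊕ j ⊕ l, c ⊕ c, h(c, l, l)))

Derivation:
Push inv inside:  distribute inv over ⊕ and collapse double inv
Collect terms:  inv(h(c ⊕ j ⊕ j ⊕ l, c ⊕ c, h(c, l, l))) ⊕ h(h(c ⊕ j ⊕ l ⊕ l, c ⊕ l, inv(j)), c ⊕ c ⊕ j ⊕ l ⊕ l, d(h(j, l, j), h(l, c, j), e))
Order the arguments:  h(h(c ⊕ j ⊕ l ⊕ l, c ⊕ l, inv(j)), c ⊕ c ⊕ j ⊕ l ⊕ l, d(h(j, l, j), h(l, c, j), e)) ⊕ inv(h(c ⊕ j ⊕ j ⊕ l, c ⊕ c, h(c, l, l)))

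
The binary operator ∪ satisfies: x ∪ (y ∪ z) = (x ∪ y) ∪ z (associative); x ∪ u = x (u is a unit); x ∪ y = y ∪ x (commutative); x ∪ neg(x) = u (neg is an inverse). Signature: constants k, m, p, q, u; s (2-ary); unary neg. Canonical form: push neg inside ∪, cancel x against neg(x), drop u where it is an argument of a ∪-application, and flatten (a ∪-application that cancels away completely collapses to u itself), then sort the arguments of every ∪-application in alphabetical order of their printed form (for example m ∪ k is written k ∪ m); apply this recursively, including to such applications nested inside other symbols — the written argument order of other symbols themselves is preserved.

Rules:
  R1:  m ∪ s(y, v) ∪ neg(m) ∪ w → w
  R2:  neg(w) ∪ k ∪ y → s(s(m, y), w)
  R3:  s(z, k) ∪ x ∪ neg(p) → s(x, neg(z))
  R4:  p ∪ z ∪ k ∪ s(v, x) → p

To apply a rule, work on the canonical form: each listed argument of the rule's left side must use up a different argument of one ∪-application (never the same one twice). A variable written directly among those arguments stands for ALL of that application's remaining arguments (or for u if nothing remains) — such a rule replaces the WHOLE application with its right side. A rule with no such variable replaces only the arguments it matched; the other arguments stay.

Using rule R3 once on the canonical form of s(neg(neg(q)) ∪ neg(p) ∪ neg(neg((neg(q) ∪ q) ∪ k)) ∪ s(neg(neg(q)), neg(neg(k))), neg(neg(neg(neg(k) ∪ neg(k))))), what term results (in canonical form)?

Canonical form:  s(k ∪ neg(p) ∪ q ∪ s(q, k), k ∪ k)
R3 matches:  uses neg(p), s(q, k);  x := k ∪ q, z := q
Every leftover argument binds to the variable; the entire application is replaced.
Result:  s(s(k ∪ q, neg(q)), k ∪ k)

Answer: s(s(k ∪ q, neg(q)), k ∪ k)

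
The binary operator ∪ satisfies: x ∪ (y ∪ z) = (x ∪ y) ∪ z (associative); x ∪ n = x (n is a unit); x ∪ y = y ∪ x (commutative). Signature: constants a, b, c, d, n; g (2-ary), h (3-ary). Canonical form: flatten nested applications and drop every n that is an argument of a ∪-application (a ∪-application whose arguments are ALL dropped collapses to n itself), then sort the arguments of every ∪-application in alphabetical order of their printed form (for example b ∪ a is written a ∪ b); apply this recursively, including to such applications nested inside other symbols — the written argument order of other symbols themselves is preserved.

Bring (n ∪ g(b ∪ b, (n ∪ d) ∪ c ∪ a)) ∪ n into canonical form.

Answer: g(b ∪ b, a ∪ c ∪ d)

Derivation:
Flatten:  n ∪ g(b ∪ b, (n ∪ d) ∪ c ∪ a) ∪ n
Simplify inside:  g(b ∪ b, (n ∪ d) ∪ c ∪ a)  →  g(b ∪ b, a ∪ c ∪ d)
Drop the unit:  drop n (×2)
Order the arguments:  g(b ∪ b, a ∪ c ∪ d)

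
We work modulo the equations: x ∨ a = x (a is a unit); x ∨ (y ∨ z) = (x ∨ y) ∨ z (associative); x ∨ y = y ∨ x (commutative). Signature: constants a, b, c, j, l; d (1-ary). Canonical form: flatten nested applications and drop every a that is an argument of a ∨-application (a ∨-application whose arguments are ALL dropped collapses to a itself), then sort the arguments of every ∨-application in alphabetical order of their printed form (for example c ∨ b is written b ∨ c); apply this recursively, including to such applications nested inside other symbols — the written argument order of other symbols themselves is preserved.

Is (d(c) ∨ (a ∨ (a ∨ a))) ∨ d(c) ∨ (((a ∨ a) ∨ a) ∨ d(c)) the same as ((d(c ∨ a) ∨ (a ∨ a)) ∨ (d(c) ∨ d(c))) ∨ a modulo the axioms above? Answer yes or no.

Answer: yes — both canonical forms are d(c) ∨ d(c) ∨ d(c)

Derivation:
Left:  (d(c) ∨ (a ∨ (a ∨ a))) ∨ d(c) ∨ (((a ∨ a) ∨ a) ∨ d(c))
  Un-nest:  d(c) ∨ a ∨ a ∨ a ∨ d(c) ∨ a ∨ a ∨ a ∨ d(c)
  Unit:  drop a (×6)
  Order the arguments:  d(c) ∨ d(c) ∨ d(c)
Right:  ((d(c ∨ a) ∨ (a ∨ a)) ∨ (d(c) ∨ d(c))) ∨ a
  Un-nest:  d(c ∨ a) ∨ a ∨ a ∨ d(c) ∨ d(c) ∨ a
  Inside:  d(c ∨ a)  →  d(c)
  Drop the unit:  drop a (×3)
  Sort arguments:  d(c) ∨ d(c) ∨ d(c)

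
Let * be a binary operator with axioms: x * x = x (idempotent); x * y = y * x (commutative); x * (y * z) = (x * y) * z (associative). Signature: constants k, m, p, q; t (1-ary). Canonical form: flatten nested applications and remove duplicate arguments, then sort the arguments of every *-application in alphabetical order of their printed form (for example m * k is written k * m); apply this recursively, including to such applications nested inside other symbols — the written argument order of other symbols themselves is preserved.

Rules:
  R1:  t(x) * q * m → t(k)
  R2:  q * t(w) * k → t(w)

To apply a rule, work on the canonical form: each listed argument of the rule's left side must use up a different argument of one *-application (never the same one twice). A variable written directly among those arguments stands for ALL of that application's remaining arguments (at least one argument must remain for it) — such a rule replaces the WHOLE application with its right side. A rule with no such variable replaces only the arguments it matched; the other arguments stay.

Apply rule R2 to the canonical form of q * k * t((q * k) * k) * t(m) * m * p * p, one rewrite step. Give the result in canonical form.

Answer: m * p * t(k * q) * t(m)

Derivation:
Canonical form:  k * m * p * q * t(k * q) * t(m)
Apply R2:  consuming k, q, t(k * q);  w := k * q
New term:  m * p * t(k * q) * t(m)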